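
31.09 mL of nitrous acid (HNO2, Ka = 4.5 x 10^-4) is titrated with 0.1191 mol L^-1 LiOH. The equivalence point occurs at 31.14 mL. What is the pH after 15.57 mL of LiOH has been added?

15.57 mL is exactly half the equivalence volume (31.14/2), i.e. the half-equivalence point.
There, n(HA) = n(A^-), so pH = pKa = -log(4.5 x 10^-4) = 3.35.

3.35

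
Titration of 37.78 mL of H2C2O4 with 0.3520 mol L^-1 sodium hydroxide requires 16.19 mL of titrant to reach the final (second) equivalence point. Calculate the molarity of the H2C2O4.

0.0754 M

n(NaOH) = 0.3520 x 0.01619 = 0.005699 mol.
At the final (second) equivalence point, 2 mol OH^- react per mol H2C2O4, so n(H2C2O4) = 0.005699 / 2 = 0.002849 mol.
[H2C2O4] = 0.002849 / 0.03778 L = 0.0754 M.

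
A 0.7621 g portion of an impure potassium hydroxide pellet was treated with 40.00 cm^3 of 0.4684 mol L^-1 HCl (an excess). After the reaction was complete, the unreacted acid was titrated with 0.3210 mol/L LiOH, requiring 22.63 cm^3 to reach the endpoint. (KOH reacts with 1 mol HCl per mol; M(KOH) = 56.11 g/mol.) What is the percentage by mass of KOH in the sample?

84.5%

Total n(HCl) added = 0.4684 x 0.04000 = 0.01874 mol.
n(LiOH) used = 0.3210 x 0.02263 = 0.007264 mol, which equals the excess n(HCl).
So n(HCl) consumed by the sample = 0.01874 - 0.007264 = 0.01147 mol.
n(KOH) = 0.01147 / 1 = 0.01147 mol.
mass KOH = 0.01147 x 56.11 = 0.6437 g, so %KOH = 0.6437/0.7621 x 100 = 84.5%.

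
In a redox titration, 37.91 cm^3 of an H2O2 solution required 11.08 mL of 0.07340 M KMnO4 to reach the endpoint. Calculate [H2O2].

0.0536 M

n(KMnO4) = 0.07340 x 0.01108 = 0.0008133 mol.
From the balanced equation, 2 mol KMnO4 reacts with 5 mol H2O2, so n(H2O2) = 0.0008133 x 5/2 = 0.002033 mol.
[H2O2] = 0.002033 / 0.03791 L = 0.0536 M.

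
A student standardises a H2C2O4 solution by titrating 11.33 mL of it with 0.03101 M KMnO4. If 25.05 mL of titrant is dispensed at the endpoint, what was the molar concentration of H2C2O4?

0.171 M

n(KMnO4) = 0.03101 x 0.02505 = 0.0007768 mol.
From the balanced equation, 2 mol KMnO4 reacts with 5 mol H2C2O4, so n(H2C2O4) = 0.0007768 x 5/2 = 0.001942 mol.
[H2C2O4] = 0.001942 / 0.01133 L = 0.171 M.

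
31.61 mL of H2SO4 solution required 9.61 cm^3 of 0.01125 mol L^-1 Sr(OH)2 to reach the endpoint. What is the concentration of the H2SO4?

0.00342 M

n(Sr(OH)2) delivered = 0.01125 x 0.009610 = 0.0001081 mol.
For a 1:1 reaction, n(H2SO4) = 0.0001081 mol.
[H2SO4] = 0.0001081 mol / 0.03161 L = 0.00342 M.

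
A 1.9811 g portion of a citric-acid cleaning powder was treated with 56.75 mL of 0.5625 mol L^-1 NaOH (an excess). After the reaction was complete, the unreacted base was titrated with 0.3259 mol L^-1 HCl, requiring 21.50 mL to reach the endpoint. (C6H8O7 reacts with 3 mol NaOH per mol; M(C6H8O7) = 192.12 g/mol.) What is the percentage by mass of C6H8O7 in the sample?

Total n(NaOH) added = 0.5625 x 0.05675 = 0.03192 mol.
n(HCl) used = 0.3259 x 0.02150 = 0.007007 mol, which equals the excess n(NaOH).
So n(NaOH) consumed by the sample = 0.03192 - 0.007007 = 0.02492 mol.
n(C6H8O7) = 0.02492 / 3 = 0.008305 mol.
mass C6H8O7 = 0.008305 x 192.12 = 1.596 g, so %C6H8O7 = 1.596/1.9811 x 100 = 80.5%.

80.5%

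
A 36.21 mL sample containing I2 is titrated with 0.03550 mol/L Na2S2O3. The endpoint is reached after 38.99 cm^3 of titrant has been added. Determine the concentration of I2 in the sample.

n(Na2S2O3) = 0.03550 x 0.03899 = 0.001384 mol.
From the balanced equation, 2 mol Na2S2O3 reacts with 1 mol I2, so n(I2) = 0.001384 x 1/2 = 0.0006921 mol.
[I2] = 0.0006921 / 0.03621 L = 0.0191 M.

0.0191 M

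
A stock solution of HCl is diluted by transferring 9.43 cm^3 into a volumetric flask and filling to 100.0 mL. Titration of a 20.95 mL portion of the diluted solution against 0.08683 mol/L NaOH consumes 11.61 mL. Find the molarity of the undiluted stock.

0.510 M

n(NaOH) = 0.08683 x 0.01161 = 0.001008 mol.
n(HCl) in the aliquot = 0.001008 mol.
[diluted HCl] = 0.001008 / 0.02095 = 0.04812 M.
Dilution factor = 100.0/9.430 = 10.60, so [stock] = 0.04812 x 10.60 = 0.510 M.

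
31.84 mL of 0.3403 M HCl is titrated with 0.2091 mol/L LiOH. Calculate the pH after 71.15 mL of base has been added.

12.59

n(acid) = 0.3403 x 0.03184 = 0.01084 mol; n(LiOH) added = 0.2091 x 0.07115 = 0.01488 mol.
Base is in excess by 0.01488 - 0.01084 = 0.004042 mol in a total volume of 0.1030 L.
[OH^-] = 0.004042/0.1030 = 0.03925 M, so pOH = 1.41 and pH = 14.00 - 1.41 = 12.59.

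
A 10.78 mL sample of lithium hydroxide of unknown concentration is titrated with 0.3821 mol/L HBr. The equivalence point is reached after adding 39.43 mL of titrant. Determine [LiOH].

1.40 M

n(HBr) delivered = 0.3821 x 0.03943 = 0.01507 mol.
For a 1:1 reaction, n(LiOH) = 0.01507 mol.
[LiOH] = 0.01507 mol / 0.01078 L = 1.40 M.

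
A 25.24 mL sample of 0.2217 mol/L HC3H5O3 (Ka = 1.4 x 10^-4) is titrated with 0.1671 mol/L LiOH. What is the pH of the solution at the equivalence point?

8.42

n(HC3H5O3) = 0.2217 x 0.02524 = 0.005596 mol; V(LiOH) at equivalence = 0.005596/0.1671 = 0.03349 L.
At equivalence all the acid is converted to C3H5O3-; total volume = 0.02524 + 0.03349 = 0.05873 L, so [C3H5O3-] = 0.005596/0.05873 = 0.09528 M.
Kb = Kw/Ka = 1.0e-14 / 1.4 x 10^-4 = 7.14e-11.
[OH^-] = sqrt(Kb x [C3H5O3-]) = sqrt(7.14e-11 x 0.09528) = 2.61e-6 M.
pOH = 5.58, so pH = 14.00 - 5.58 = 8.42.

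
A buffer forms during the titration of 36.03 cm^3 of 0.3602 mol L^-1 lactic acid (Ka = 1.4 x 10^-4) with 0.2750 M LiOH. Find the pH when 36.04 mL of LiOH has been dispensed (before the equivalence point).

4.36

Initial n(HC3H5O3) = 0.3602 x 0.03603 = 0.01298 mol.
n(LiOH) added = 0.2750 x 0.03604 = 0.009911 mol, converting that many moles of HC3H5O3 to C3H5O3-.
Remaining n(HC3H5O3) = 0.003067 mol; n(C3H5O3-) = 0.009911 mol.
By Henderson-Hasselbalch, pH = pKa + log([A^-]/[HA]) = 3.85 + log(0.009911/0.003067) = 3.85 + (+0.51) = 4.36.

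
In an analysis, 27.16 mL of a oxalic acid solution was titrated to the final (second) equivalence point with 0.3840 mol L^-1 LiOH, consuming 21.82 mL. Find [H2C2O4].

n(LiOH) = 0.3840 x 0.02182 = 0.008379 mol.
At the final (second) equivalence point, 2 mol OH^- react per mol H2C2O4, so n(H2C2O4) = 0.008379 / 2 = 0.004189 mol.
[H2C2O4] = 0.004189 / 0.02716 L = 0.154 M.

0.154 M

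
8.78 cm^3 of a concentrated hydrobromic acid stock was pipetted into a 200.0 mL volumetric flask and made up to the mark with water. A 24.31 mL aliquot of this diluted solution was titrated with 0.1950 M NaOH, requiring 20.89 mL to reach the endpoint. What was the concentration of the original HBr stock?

3.82 M

n(NaOH) = 0.1950 x 0.02089 = 0.004074 mol.
n(HBr) in the aliquot = 0.004074 mol.
[diluted HBr] = 0.004074 / 0.02431 = 0.1676 M.
Dilution factor = 200.0/8.780 = 22.78, so [stock] = 0.1676 x 22.78 = 3.82 M.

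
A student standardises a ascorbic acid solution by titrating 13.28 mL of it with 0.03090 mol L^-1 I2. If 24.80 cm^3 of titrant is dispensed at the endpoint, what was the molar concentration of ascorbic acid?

n(I2) = 0.03090 x 0.02480 = 0.0007663 mol.
From the balanced equation, 1 mol I2 reacts with 1 mol ascorbic acid, so n(ascorbic acid) = 0.0007663 x 1/1 = 0.0007663 mol.
[ascorbic acid] = 0.0007663 / 0.01328 L = 0.0577 M.

0.0577 M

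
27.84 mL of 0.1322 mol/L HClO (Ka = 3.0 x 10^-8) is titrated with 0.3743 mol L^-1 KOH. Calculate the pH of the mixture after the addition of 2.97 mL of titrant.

7.16

Initial n(HClO) = 0.1322 x 0.02784 = 0.003680 mol.
n(KOH) added = 0.3743 x 0.002970 = 0.001112 mol, converting that many moles of HClO to ClO-.
Remaining n(HClO) = 0.002569 mol; n(ClO-) = 0.001112 mol.
By Henderson-Hasselbalch, pH = pKa + log([A^-]/[HA]) = 7.52 + log(0.001112/0.002569) = 7.52 + (-0.36) = 7.16.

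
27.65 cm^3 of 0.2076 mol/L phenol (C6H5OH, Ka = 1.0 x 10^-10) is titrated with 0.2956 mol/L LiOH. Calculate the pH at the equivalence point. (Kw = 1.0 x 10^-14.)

n(C6H5OH) = 0.2076 x 0.02765 = 0.005740 mol; V(LiOH) at equivalence = 0.005740/0.2956 = 0.01942 L.
At equivalence all the acid is converted to C6H5O-; total volume = 0.02765 + 0.01942 = 0.04707 L, so [C6H5O-] = 0.005740/0.04707 = 0.1220 M.
Kb = Kw/Ka = 1.0e-14 / 1.0 x 10^-10 = 0.000100.
[OH^-] = sqrt(Kb x [C6H5O-]) = sqrt(0.000100 x 0.1220) = 0.00349 M.
pOH = 2.46, so pH = 14.00 - 2.46 = 11.54.

11.54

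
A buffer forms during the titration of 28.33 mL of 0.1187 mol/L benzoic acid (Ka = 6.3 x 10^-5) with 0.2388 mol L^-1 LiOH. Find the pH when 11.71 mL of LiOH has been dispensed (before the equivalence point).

4.89

Initial n(C6H5COOH) = 0.1187 x 0.02833 = 0.003363 mol.
n(LiOH) added = 0.2388 x 0.01171 = 0.002796 mol, converting that many moles of C6H5COOH to C6H5COO-.
Remaining n(C6H5COOH) = 0.0005664 mol; n(C6H5COO-) = 0.002796 mol.
By Henderson-Hasselbalch, pH = pKa + log([A^-]/[HA]) = 4.20 + log(0.002796/0.0005664) = 4.20 + (+0.69) = 4.89.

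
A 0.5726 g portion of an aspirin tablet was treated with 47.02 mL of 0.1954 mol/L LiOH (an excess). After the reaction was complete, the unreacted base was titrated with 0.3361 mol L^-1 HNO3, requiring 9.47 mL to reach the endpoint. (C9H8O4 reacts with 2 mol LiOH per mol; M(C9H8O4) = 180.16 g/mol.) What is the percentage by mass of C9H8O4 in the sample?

Total n(LiOH) added = 0.1954 x 0.04702 = 0.009188 mol.
n(HNO3) used = 0.3361 x 0.009470 = 0.003183 mol, which equals the excess n(LiOH).
So n(LiOH) consumed by the sample = 0.009188 - 0.003183 = 0.006005 mol.
n(C9H8O4) = 0.006005 / 2 = 0.003002 mol.
mass C9H8O4 = 0.003002 x 180.16 = 0.5409 g, so %C9H8O4 = 0.5409/0.5726 x 100 = 94.5%.

94.5%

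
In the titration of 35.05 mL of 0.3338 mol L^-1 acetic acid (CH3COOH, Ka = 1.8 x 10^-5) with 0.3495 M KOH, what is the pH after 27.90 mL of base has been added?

Initial n(CH3COOH) = 0.3338 x 0.03505 = 0.01170 mol.
n(KOH) added = 0.3495 x 0.02790 = 0.009751 mol, converting that many moles of CH3COOH to CH3COO-.
Remaining n(CH3COOH) = 0.001949 mol; n(CH3COO-) = 0.009751 mol.
By Henderson-Hasselbalch, pH = pKa + log([A^-]/[HA]) = 4.74 + log(0.009751/0.001949) = 4.74 + (+0.70) = 5.44.

5.44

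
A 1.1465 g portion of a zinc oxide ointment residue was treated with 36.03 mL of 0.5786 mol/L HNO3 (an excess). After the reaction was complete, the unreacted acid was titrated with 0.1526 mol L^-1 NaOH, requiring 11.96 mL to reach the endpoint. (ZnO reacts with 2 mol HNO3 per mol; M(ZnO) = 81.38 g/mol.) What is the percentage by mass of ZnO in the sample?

67.5%

Total n(HNO3) added = 0.5786 x 0.03603 = 0.02085 mol.
n(NaOH) used = 0.1526 x 0.01196 = 0.001825 mol, which equals the excess n(HNO3).
So n(HNO3) consumed by the sample = 0.02085 - 0.001825 = 0.01902 mol.
n(ZnO) = 0.01902 / 2 = 0.009511 mol.
mass ZnO = 0.009511 x 81.38 = 0.7740 g, so %ZnO = 0.7740/1.1465 x 100 = 67.5%.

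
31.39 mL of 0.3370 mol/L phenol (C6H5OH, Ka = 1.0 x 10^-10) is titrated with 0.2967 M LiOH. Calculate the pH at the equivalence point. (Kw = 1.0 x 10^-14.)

n(C6H5OH) = 0.3370 x 0.03139 = 0.01058 mol; V(LiOH) at equivalence = 0.01058/0.2967 = 0.03565 L.
At equivalence all the acid is converted to C6H5O-; total volume = 0.03139 + 0.03565 = 0.06704 L, so [C6H5O-] = 0.01058/0.06704 = 0.1578 M.
Kb = Kw/Ka = 1.0e-14 / 1.0 x 10^-10 = 0.000100.
[OH^-] = sqrt(Kb x [C6H5O-]) = sqrt(0.000100 x 0.1578) = 0.00397 M.
pOH = 2.40, so pH = 14.00 - 2.40 = 11.60.

11.60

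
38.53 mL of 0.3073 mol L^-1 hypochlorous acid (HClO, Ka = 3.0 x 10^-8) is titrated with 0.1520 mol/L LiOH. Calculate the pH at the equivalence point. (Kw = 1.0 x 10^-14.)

10.27

n(HClO) = 0.3073 x 0.03853 = 0.01184 mol; V(LiOH) at equivalence = 0.01184/0.1520 = 0.07790 L.
At equivalence all the acid is converted to ClO-; total volume = 0.03853 + 0.07790 = 0.1164 L, so [ClO-] = 0.01184/0.1164 = 0.1017 M.
Kb = Kw/Ka = 1.0e-14 / 3.0 x 10^-8 = 3.33e-7.
[OH^-] = sqrt(Kb x [ClO-]) = sqrt(3.33e-7 x 0.1017) = 0.000184 M.
pOH = 3.73, so pH = 14.00 - 3.73 = 10.27.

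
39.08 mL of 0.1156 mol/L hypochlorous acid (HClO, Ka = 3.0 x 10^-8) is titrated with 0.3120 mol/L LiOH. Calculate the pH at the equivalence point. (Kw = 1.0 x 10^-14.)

10.22

n(HClO) = 0.1156 x 0.03908 = 0.004518 mol; V(LiOH) at equivalence = 0.004518/0.3120 = 0.01448 L.
At equivalence all the acid is converted to ClO-; total volume = 0.03908 + 0.01448 = 0.05356 L, so [ClO-] = 0.004518/0.05356 = 0.08435 M.
Kb = Kw/Ka = 1.0e-14 / 3.0 x 10^-8 = 3.33e-7.
[OH^-] = sqrt(Kb x [ClO-]) = sqrt(3.33e-7 x 0.08435) = 0.000168 M.
pOH = 3.78, so pH = 14.00 - 3.78 = 10.22.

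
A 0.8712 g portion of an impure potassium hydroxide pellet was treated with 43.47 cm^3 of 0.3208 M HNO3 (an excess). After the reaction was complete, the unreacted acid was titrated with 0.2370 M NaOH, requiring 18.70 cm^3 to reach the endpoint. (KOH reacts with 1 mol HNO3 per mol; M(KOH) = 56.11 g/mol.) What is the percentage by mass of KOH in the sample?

Total n(HNO3) added = 0.3208 x 0.04347 = 0.01395 mol.
n(NaOH) used = 0.2370 x 0.01870 = 0.004432 mol, which equals the excess n(HNO3).
So n(HNO3) consumed by the sample = 0.01395 - 0.004432 = 0.009513 mol.
n(KOH) = 0.009513 / 1 = 0.009513 mol.
mass KOH = 0.009513 x 56.11 = 0.5338 g, so %KOH = 0.5338/0.8712 x 100 = 61.3%.

61.3%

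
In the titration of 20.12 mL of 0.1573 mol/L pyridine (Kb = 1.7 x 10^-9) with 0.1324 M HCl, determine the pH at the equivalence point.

n(C5H5N) = 0.1573 x 0.02012 = 0.003165 mol; V(HCl) at equivalence = 0.003165/0.1324 = 0.02390 L.
At equivalence the base is fully converted to C5H5NH+; total volume = 0.04402 L, so [C5H5NH+] = 0.003165/0.04402 = 0.07189 M.
Ka(C5H5NH+) = Kw/Kb = 1.0e-14 / 1.7 x 10^-9 = 5.88e-6.
[H^+] = sqrt(Ka x [C5H5NH+]) = sqrt(5.88e-6 x 0.07189) = 0.000650 M.
pH = -log(0.000650) = 3.19.

3.19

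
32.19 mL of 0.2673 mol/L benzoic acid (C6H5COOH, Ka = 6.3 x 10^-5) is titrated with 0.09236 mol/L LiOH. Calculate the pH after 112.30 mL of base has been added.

12.09

n(acid) = 0.2673 x 0.03219 = 0.008604 mol; n(LiOH) added = 0.09236 x 0.1123 = 0.01037 mol.
Base is in excess by 0.01037 - 0.008604 = 0.001768 mol in a total volume of 0.1445 L.
[OH^-] = 0.001768/0.1445 = 0.01223 M, so pOH = 1.91 and pH = 14.00 - 1.91 = 12.09.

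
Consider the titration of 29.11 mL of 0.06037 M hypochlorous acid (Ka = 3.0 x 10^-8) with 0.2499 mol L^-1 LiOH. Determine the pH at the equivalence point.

10.10

n(HClO) = 0.06037 x 0.02911 = 0.001757 mol; V(LiOH) at equivalence = 0.001757/0.2499 = 0.007032 L.
At equivalence all the acid is converted to ClO-; total volume = 0.02911 + 0.007032 = 0.03614 L, so [ClO-] = 0.001757/0.03614 = 0.04862 M.
Kb = Kw/Ka = 1.0e-14 / 3.0 x 10^-8 = 3.33e-7.
[OH^-] = sqrt(Kb x [ClO-]) = sqrt(3.33e-7 x 0.04862) = 0.000127 M.
pOH = 3.90, so pH = 14.00 - 3.90 = 10.10.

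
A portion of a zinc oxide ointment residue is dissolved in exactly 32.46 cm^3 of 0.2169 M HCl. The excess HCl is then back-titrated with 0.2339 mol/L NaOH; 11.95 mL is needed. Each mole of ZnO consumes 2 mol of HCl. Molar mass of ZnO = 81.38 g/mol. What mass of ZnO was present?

0.173 g

Total n(HCl) added = 0.2169 x 0.03246 = 0.007041 mol.
n(NaOH) used = 0.2339 x 0.01195 = 0.002795 mol, which equals the excess n(HCl).
So n(HCl) consumed by the sample = 0.007041 - 0.002795 = 0.004245 mol.
n(ZnO) = 0.004245 / 2 = 0.002123 mol.
mass = 0.002123 mol x 81.38 g/mol = 0.173 g.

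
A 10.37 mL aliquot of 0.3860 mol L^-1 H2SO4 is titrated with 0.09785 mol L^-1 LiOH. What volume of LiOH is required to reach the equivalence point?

n(H2SO4) = 0.3860 mol/L x 0.01037 L = 0.004003 mol.
The neutralisation is 1 H2SO4 : 2 LiOH, so n(LiOH) = 0.004003 x 2/1 = 0.008006 mol.
V(LiOH) = 0.008006 / 0.09785 = 0.08182 L = 81.8 mL.

81.8 mL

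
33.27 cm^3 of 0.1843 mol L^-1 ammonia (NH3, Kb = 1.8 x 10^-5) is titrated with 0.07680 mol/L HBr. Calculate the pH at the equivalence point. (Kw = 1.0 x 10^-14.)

n(NH3) = 0.1843 x 0.03327 = 0.006132 mol; V(HBr) at equivalence = 0.006132/0.07680 = 0.07984 L.
At equivalence the base is fully converted to NH4+; total volume = 0.1131 L, so [NH4+] = 0.006132/0.1131 = 0.05421 M.
Ka(NH4+) = Kw/Kb = 1.0e-14 / 1.8 x 10^-5 = 5.56e-10.
[H^+] = sqrt(Ka x [NH4+]) = sqrt(5.56e-10 x 0.05421) = 5.49e-6 M.
pH = -log(5.49e-6) = 5.26.

5.26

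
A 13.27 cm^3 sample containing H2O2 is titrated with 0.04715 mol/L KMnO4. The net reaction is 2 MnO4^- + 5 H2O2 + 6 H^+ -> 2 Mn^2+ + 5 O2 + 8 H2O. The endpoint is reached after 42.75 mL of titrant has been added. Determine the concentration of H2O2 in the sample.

0.380 M

n(KMnO4) = 0.04715 x 0.04275 = 0.002016 mol.
From the balanced equation, 2 mol KMnO4 reacts with 5 mol H2O2, so n(H2O2) = 0.002016 x 5/2 = 0.005039 mol.
[H2O2] = 0.005039 / 0.01327 L = 0.380 M.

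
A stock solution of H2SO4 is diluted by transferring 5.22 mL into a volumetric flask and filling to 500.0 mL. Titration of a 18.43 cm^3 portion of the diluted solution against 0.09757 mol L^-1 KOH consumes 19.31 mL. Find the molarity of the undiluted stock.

4.90 M

n(KOH) = 0.09757 x 0.01931 = 0.001884 mol.
n(H2SO4) in the aliquot = 0.001884 x 1/2 = 0.0009420 mol.
[diluted H2SO4] = 0.0009420 / 0.01843 = 0.05111 M.
Dilution factor = 500.0/5.220 = 95.79, so [stock] = 0.05111 x 95.79 = 4.90 M.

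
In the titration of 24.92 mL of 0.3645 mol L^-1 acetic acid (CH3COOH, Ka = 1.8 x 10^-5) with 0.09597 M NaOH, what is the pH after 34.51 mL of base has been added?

4.50

Initial n(CH3COOH) = 0.3645 x 0.02492 = 0.009083 mol.
n(NaOH) added = 0.09597 x 0.03451 = 0.003312 mol, converting that many moles of CH3COOH to CH3COO-.
Remaining n(CH3COOH) = 0.005771 mol; n(CH3COO-) = 0.003312 mol.
By Henderson-Hasselbalch, pH = pKa + log([A^-]/[HA]) = 4.74 + log(0.003312/0.005771) = 4.74 + (-0.24) = 4.50.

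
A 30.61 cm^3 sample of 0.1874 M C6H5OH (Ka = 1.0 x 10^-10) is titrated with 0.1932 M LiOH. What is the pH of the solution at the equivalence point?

11.49

n(C6H5OH) = 0.1874 x 0.03061 = 0.005736 mol; V(LiOH) at equivalence = 0.005736/0.1932 = 0.02969 L.
At equivalence all the acid is converted to C6H5O-; total volume = 0.03061 + 0.02969 = 0.06030 L, so [C6H5O-] = 0.005736/0.06030 = 0.09513 M.
Kb = Kw/Ka = 1.0e-14 / 1.0 x 10^-10 = 0.000100.
[OH^-] = sqrt(Kb x [C6H5O-]) = sqrt(0.000100 x 0.09513) = 0.00308 M.
pOH = 2.51, so pH = 14.00 - 2.51 = 11.49.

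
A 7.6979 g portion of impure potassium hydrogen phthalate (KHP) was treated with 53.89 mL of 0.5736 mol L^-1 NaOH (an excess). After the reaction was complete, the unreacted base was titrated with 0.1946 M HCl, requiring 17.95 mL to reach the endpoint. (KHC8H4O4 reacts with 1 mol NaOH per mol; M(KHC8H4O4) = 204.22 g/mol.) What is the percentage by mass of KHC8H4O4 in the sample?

Total n(NaOH) added = 0.5736 x 0.05389 = 0.03091 mol.
n(HCl) used = 0.1946 x 0.01795 = 0.003493 mol, which equals the excess n(NaOH).
So n(NaOH) consumed by the sample = 0.03091 - 0.003493 = 0.02742 mol.
n(KHC8H4O4) = 0.02742 / 1 = 0.02742 mol.
mass KHC8H4O4 = 0.02742 x 204.22 = 5.599 g, so %KHC8H4O4 = 5.599/7.6979 x 100 = 72.7%.

72.7%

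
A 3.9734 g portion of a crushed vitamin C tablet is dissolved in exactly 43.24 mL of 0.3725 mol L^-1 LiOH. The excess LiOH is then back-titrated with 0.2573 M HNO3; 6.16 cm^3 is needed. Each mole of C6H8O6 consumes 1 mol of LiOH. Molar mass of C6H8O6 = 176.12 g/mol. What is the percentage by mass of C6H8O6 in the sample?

Total n(LiOH) added = 0.3725 x 0.04324 = 0.01611 mol.
n(HNO3) used = 0.2573 x 0.006160 = 0.001585 mol, which equals the excess n(LiOH).
So n(LiOH) consumed by the sample = 0.01611 - 0.001585 = 0.01452 mol.
n(C6H8O6) = 0.01452 / 1 = 0.01452 mol.
mass C6H8O6 = 0.01452 x 176.12 = 2.558 g, so %C6H8O6 = 2.558/3.9734 x 100 = 64.4%.

64.4%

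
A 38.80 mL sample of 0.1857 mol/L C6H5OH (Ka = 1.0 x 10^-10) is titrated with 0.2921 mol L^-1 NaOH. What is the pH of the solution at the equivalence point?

n(C6H5OH) = 0.1857 x 0.03880 = 0.007205 mol; V(NaOH) at equivalence = 0.007205/0.2921 = 0.02467 L.
At equivalence all the acid is converted to C6H5O-; total volume = 0.03880 + 0.02467 = 0.06347 L, so [C6H5O-] = 0.007205/0.06347 = 0.1135 M.
Kb = Kw/Ka = 1.0e-14 / 1.0 x 10^-10 = 0.000100.
[OH^-] = sqrt(Kb x [C6H5O-]) = sqrt(0.000100 x 0.1135) = 0.00337 M.
pOH = 2.47, so pH = 14.00 - 2.47 = 11.53.

11.53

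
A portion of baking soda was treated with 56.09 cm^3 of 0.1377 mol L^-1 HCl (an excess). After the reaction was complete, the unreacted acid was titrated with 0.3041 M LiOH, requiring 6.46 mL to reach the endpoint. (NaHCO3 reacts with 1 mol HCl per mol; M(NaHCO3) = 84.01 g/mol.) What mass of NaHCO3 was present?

Total n(HCl) added = 0.1377 x 0.05609 = 0.007724 mol.
n(LiOH) used = 0.3041 x 0.006460 = 0.001964 mol, which equals the excess n(HCl).
So n(HCl) consumed by the sample = 0.007724 - 0.001964 = 0.005759 mol.
n(NaHCO3) = 0.005759 / 1 = 0.005759 mol.
mass = 0.005759 mol x 84.01 g/mol = 0.484 g.

0.484 g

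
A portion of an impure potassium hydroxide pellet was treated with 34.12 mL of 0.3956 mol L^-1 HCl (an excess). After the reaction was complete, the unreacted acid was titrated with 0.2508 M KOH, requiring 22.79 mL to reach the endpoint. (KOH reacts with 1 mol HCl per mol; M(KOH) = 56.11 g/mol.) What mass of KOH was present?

Total n(HCl) added = 0.3956 x 0.03412 = 0.01350 mol.
n(KOH) used = 0.2508 x 0.02279 = 0.005716 mol, which equals the excess n(HCl).
So n(HCl) consumed by the sample = 0.01350 - 0.005716 = 0.007782 mol.
n(KOH) = 0.007782 / 1 = 0.007782 mol.
mass = 0.007782 mol x 56.11 g/mol = 0.437 g.

0.437 g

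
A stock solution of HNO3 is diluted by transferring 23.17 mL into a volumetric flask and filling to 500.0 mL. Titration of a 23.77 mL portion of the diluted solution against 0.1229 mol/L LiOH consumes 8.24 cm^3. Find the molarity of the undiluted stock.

0.919 M

n(LiOH) = 0.1229 x 0.008240 = 0.001013 mol.
n(HNO3) in the aliquot = 0.001013 mol.
[diluted HNO3] = 0.001013 / 0.02377 = 0.04260 M.
Dilution factor = 500.0/23.17 = 21.58, so [stock] = 0.04260 x 21.58 = 0.919 M.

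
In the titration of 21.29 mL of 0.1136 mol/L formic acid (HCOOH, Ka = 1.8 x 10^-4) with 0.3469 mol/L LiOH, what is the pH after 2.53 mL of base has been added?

3.50

Initial n(HCOOH) = 0.1136 x 0.02129 = 0.002419 mol.
n(LiOH) added = 0.3469 x 0.002530 = 0.0008777 mol, converting that many moles of HCOOH to HCOO-.
Remaining n(HCOOH) = 0.001541 mol; n(HCOO-) = 0.0008777 mol.
By Henderson-Hasselbalch, pH = pKa + log([A^-]/[HA]) = 3.74 + log(0.0008777/0.001541) = 3.74 + (-0.24) = 3.50.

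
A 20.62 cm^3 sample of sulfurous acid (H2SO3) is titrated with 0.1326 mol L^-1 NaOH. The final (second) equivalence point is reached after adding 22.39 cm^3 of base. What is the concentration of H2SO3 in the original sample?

n(NaOH) = 0.1326 x 0.02239 = 0.002969 mol.
At the final (second) equivalence point, 2 mol OH^- react per mol H2SO3, so n(H2SO3) = 0.002969 / 2 = 0.001484 mol.
[H2SO3] = 0.001484 / 0.02062 L = 0.0720 M.

0.0720 M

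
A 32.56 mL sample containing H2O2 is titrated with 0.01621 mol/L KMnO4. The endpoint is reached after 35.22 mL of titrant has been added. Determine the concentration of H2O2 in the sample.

n(KMnO4) = 0.01621 x 0.03522 = 0.0005709 mol.
From the balanced equation, 2 mol KMnO4 reacts with 5 mol H2O2, so n(H2O2) = 0.0005709 x 5/2 = 0.001427 mol.
[H2O2] = 0.001427 / 0.03256 L = 0.0438 M.

0.0438 M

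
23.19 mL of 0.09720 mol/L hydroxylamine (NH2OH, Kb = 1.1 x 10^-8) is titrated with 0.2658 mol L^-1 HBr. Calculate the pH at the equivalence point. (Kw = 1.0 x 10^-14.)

n(NH2OH) = 0.09720 x 0.02319 = 0.002254 mol; V(HBr) at equivalence = 0.002254/0.2658 = 0.008480 L.
At equivalence the base is fully converted to NH3OH+; total volume = 0.03167 L, so [NH3OH+] = 0.002254/0.03167 = 0.07117 M.
Ka(NH3OH+) = Kw/Kb = 1.0e-14 / 1.1 x 10^-8 = 9.09e-7.
[H^+] = sqrt(Ka x [NH3OH+]) = sqrt(9.09e-7 x 0.07117) = 0.000254 M.
pH = -log(0.000254) = 3.59.

3.59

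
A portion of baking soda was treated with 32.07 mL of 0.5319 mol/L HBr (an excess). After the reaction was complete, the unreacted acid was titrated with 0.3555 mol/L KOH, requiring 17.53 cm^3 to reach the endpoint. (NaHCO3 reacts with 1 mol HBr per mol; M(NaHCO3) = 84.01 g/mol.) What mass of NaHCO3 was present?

Total n(HBr) added = 0.5319 x 0.03207 = 0.01706 mol.
n(KOH) used = 0.3555 x 0.01753 = 0.006232 mol, which equals the excess n(HBr).
So n(HBr) consumed by the sample = 0.01706 - 0.006232 = 0.01083 mol.
n(NaHCO3) = 0.01083 / 1 = 0.01083 mol.
mass = 0.01083 mol x 84.01 g/mol = 0.910 g.

0.910 g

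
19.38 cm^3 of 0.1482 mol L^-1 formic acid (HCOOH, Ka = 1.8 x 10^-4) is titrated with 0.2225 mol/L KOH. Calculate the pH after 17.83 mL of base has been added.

12.47

n(acid) = 0.1482 x 0.01938 = 0.002872 mol; n(KOH) added = 0.2225 x 0.01783 = 0.003967 mol.
Base is in excess by 0.003967 - 0.002872 = 0.001095 mol in a total volume of 0.03721 L.
[OH^-] = 0.001095/0.03721 = 0.02943 M, so pOH = 1.53 and pH = 14.00 - 1.53 = 12.47.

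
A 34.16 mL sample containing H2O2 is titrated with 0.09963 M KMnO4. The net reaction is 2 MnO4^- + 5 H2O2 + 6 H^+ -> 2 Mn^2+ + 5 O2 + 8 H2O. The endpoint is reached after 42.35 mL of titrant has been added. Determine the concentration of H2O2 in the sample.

0.309 M

n(KMnO4) = 0.09963 x 0.04235 = 0.004219 mol.
From the balanced equation, 2 mol KMnO4 reacts with 5 mol H2O2, so n(H2O2) = 0.004219 x 5/2 = 0.01055 mol.
[H2O2] = 0.01055 / 0.03416 L = 0.309 M.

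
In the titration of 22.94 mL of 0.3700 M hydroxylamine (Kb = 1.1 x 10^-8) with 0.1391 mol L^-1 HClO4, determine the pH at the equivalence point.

3.52

n(NH2OH) = 0.3700 x 0.02294 = 0.008488 mol; V(HClO4) at equivalence = 0.008488/0.1391 = 0.06102 L.
At equivalence the base is fully converted to NH3OH+; total volume = 0.08396 L, so [NH3OH+] = 0.008488/0.08396 = 0.1011 M.
Ka(NH3OH+) = Kw/Kb = 1.0e-14 / 1.1 x 10^-8 = 9.09e-7.
[H^+] = sqrt(Ka x [NH3OH+]) = sqrt(9.09e-7 x 0.1011) = 0.000303 M.
pH = -log(0.000303) = 3.52.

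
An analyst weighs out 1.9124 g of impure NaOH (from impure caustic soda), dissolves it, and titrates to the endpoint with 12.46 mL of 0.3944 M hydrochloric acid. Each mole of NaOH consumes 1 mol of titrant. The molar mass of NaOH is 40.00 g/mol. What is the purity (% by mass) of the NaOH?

n(HCl) = 0.3944 x 0.01246 = 0.004914 mol.
n(NaOH) = 0.004914 / 1 = 0.004914 mol.
mass of NaOH = 0.004914 x 40.00 = 0.1966 g.
% purity = 0.1966 / 1.9124 x 100 = 10.3%.

10.3%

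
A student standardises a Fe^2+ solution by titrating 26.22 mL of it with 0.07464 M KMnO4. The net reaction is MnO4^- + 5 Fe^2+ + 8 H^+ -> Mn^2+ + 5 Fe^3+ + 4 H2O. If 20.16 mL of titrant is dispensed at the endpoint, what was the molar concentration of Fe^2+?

n(KMnO4) = 0.07464 x 0.02016 = 0.001505 mol.
From the balanced equation, 1 mol KMnO4 reacts with 5 mol Fe^2+, so n(Fe^2+) = 0.001505 x 5/1 = 0.007524 mol.
[Fe^2+] = 0.007524 / 0.02622 L = 0.287 M.

0.287 M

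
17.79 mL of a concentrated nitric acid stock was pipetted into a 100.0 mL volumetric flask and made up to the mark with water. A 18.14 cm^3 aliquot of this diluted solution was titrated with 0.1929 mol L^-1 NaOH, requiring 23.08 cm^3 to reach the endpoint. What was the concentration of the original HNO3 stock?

n(NaOH) = 0.1929 x 0.02308 = 0.004452 mol.
n(HNO3) in the aliquot = 0.004452 mol.
[diluted HNO3] = 0.004452 / 0.01814 = 0.2454 M.
Dilution factor = 100.0/17.79 = 5.621, so [stock] = 0.2454 x 5.621 = 1.38 M.

1.38 M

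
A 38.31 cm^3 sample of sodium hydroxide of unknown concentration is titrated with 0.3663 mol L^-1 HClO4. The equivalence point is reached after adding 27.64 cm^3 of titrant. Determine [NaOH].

0.264 M

n(HClO4) delivered = 0.3663 x 0.02764 = 0.01012 mol.
For a 1:1 reaction, n(NaOH) = 0.01012 mol.
[NaOH] = 0.01012 mol / 0.03831 L = 0.264 M.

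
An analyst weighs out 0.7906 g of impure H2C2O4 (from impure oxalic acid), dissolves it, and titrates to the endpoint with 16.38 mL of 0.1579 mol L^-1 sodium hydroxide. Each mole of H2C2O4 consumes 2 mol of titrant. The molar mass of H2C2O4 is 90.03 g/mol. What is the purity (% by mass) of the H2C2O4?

14.7%

n(NaOH) = 0.1579 x 0.01638 = 0.002586 mol.
n(H2C2O4) = 0.002586 / 2 = 0.001293 mol.
mass of H2C2O4 = 0.001293 x 90.03 = 0.1164 g.
% purity = 0.1164 / 0.7906 x 100 = 14.7%.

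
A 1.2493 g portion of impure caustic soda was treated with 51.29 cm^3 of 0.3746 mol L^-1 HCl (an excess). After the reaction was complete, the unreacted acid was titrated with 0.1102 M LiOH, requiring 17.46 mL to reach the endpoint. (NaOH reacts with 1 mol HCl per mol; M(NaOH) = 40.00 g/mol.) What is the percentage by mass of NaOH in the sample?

55.4%

Total n(HCl) added = 0.3746 x 0.05129 = 0.01921 mol.
n(LiOH) used = 0.1102 x 0.01746 = 0.001924 mol, which equals the excess n(HCl).
So n(HCl) consumed by the sample = 0.01921 - 0.001924 = 0.01729 mol.
n(NaOH) = 0.01729 / 1 = 0.01729 mol.
mass NaOH = 0.01729 x 40.00 = 0.6916 g, so %NaOH = 0.6916/1.2493 x 100 = 55.4%.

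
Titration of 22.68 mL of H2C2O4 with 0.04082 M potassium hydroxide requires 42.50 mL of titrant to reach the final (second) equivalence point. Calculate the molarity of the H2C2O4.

0.0382 M

n(KOH) = 0.04082 x 0.04250 = 0.001735 mol.
At the final (second) equivalence point, 2 mol OH^- react per mol H2C2O4, so n(H2C2O4) = 0.001735 / 2 = 0.0008674 mol.
[H2C2O4] = 0.0008674 / 0.02268 L = 0.0382 M.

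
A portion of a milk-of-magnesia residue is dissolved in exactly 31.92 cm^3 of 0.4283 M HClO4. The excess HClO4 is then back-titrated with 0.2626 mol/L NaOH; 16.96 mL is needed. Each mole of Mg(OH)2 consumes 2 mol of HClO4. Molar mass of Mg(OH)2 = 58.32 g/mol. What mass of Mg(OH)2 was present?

Total n(HClO4) added = 0.4283 x 0.03192 = 0.01367 mol.
n(NaOH) used = 0.2626 x 0.01696 = 0.004454 mol, which equals the excess n(HClO4).
So n(HClO4) consumed by the sample = 0.01367 - 0.004454 = 0.009218 mol.
n(Mg(OH)2) = 0.009218 / 2 = 0.004609 mol.
mass = 0.004609 mol x 58.32 g/mol = 0.269 g.

0.269 g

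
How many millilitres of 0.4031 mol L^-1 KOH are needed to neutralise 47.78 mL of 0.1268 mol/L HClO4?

n(HClO4) = 0.1268 mol/L x 0.04778 L = 0.006059 mol.
At equivalence n(KOH) = n(HClO4) = 0.006059 mol.
V(KOH) = 0.006059 / 0.4031 = 0.01503 L = 15.0 mL.

15.0 mL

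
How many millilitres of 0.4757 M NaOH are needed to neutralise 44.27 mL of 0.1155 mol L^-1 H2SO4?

21.5 mL

n(H2SO4) = 0.1155 mol/L x 0.04427 L = 0.005113 mol.
The neutralisation is 1 H2SO4 : 2 NaOH, so n(NaOH) = 0.005113 x 2/1 = 0.01023 mol.
V(NaOH) = 0.01023 / 0.4757 = 0.02150 L = 21.5 mL.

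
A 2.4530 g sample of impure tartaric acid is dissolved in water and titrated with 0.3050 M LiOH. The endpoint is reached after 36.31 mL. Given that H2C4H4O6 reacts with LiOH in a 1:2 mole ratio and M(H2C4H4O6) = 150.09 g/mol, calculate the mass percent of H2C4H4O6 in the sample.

33.9%

n(LiOH) = 0.3050 x 0.03631 = 0.01107 mol.
n(H2C4H4O6) = 0.01107 / 2 = 0.005537 mol.
mass of H2C4H4O6 = 0.005537 x 150.09 = 0.8311 g.
% purity = 0.8311 / 2.4530 x 100 = 33.9%.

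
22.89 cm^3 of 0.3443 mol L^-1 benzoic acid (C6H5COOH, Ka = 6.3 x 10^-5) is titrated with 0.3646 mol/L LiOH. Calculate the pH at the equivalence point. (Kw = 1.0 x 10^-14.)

n(C6H5COOH) = 0.3443 x 0.02289 = 0.007881 mol; V(LiOH) at equivalence = 0.007881/0.3646 = 0.02162 L.
At equivalence all the acid is converted to C6H5COO-; total volume = 0.02289 + 0.02162 = 0.04451 L, so [C6H5COO-] = 0.007881/0.04451 = 0.1771 M.
Kb = Kw/Ka = 1.0e-14 / 6.3 x 10^-5 = 1.59e-10.
[OH^-] = sqrt(Kb x [C6H5COO-]) = sqrt(1.59e-10 x 0.1771) = 5.30e-6 M.
pOH = 5.28, so pH = 14.00 - 5.28 = 8.72.

8.72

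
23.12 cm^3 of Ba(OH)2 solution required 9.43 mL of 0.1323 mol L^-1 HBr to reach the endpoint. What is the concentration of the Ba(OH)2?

n(HBr) delivered = 0.1323 x 0.009430 = 0.001248 mol.
The reaction is 1 Ba(OH)2 + 2 HBr, so n(Ba(OH)2) = 0.001248 x 1/2 = 0.0006238 mol.
[Ba(OH)2] = 0.0006238 mol / 0.02312 L = 0.0270 M.

0.0270 M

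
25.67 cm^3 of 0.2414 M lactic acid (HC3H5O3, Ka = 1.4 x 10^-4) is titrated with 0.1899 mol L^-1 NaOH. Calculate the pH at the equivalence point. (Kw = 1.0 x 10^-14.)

n(HC3H5O3) = 0.2414 x 0.02567 = 0.006197 mol; V(NaOH) at equivalence = 0.006197/0.1899 = 0.03263 L.
At equivalence all the acid is converted to C3H5O3-; total volume = 0.02567 + 0.03263 = 0.05830 L, so [C3H5O3-] = 0.006197/0.05830 = 0.1063 M.
Kb = Kw/Ka = 1.0e-14 / 1.4 x 10^-4 = 7.14e-11.
[OH^-] = sqrt(Kb x [C3H5O3-]) = sqrt(7.14e-11 x 0.1063) = 2.76e-6 M.
pOH = 5.56, so pH = 14.00 - 5.56 = 8.44.

8.44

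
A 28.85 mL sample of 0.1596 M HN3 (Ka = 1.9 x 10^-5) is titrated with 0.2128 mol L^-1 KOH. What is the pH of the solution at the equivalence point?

8.84

n(HN3) = 0.1596 x 0.02885 = 0.004604 mol; V(KOH) at equivalence = 0.004604/0.2128 = 0.02164 L.
At equivalence all the acid is converted to N3-; total volume = 0.02885 + 0.02164 = 0.05049 L, so [N3-] = 0.004604/0.05049 = 0.09120 M.
Kb = Kw/Ka = 1.0e-14 / 1.9 x 10^-5 = 5.26e-10.
[OH^-] = sqrt(Kb x [N3-]) = sqrt(5.26e-10 x 0.09120) = 6.93e-6 M.
pOH = 5.16, so pH = 14.00 - 5.16 = 8.84.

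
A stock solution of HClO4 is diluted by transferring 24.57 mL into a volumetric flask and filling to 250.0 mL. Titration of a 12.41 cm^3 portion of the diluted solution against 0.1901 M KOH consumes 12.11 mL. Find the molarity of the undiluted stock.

1.89 M

n(KOH) = 0.1901 x 0.01211 = 0.002302 mol.
n(HClO4) in the aliquot = 0.002302 mol.
[diluted HClO4] = 0.002302 / 0.01241 = 0.1855 M.
Dilution factor = 250.0/24.57 = 10.18, so [stock] = 0.1855 x 10.18 = 1.89 M.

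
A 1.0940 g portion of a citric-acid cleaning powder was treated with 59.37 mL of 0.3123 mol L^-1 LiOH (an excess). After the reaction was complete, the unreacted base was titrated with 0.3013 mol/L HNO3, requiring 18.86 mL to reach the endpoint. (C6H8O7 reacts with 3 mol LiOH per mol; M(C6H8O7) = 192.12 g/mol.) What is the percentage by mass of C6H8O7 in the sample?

Total n(LiOH) added = 0.3123 x 0.05937 = 0.01854 mol.
n(HNO3) used = 0.3013 x 0.01886 = 0.005683 mol, which equals the excess n(LiOH).
So n(LiOH) consumed by the sample = 0.01854 - 0.005683 = 0.01286 mol.
n(C6H8O7) = 0.01286 / 3 = 0.004286 mol.
mass C6H8O7 = 0.004286 x 192.12 = 0.8235 g, so %C6H8O7 = 0.8235/1.0940 x 100 = 75.3%.

75.3%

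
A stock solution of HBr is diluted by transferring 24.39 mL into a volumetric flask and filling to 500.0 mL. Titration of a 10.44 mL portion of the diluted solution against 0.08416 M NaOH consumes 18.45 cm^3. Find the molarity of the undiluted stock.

3.05 M

n(NaOH) = 0.08416 x 0.01845 = 0.001553 mol.
n(HBr) in the aliquot = 0.001553 mol.
[diluted HBr] = 0.001553 / 0.01044 = 0.1487 M.
Dilution factor = 500.0/24.39 = 20.50, so [stock] = 0.1487 x 20.50 = 3.05 M.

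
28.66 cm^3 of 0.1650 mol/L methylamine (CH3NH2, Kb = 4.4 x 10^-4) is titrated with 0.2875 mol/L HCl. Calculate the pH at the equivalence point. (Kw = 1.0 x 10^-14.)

n(CH3NH2) = 0.1650 x 0.02866 = 0.004729 mol; V(HCl) at equivalence = 0.004729/0.2875 = 0.01645 L.
At equivalence the base is fully converted to CH3NH3+; total volume = 0.04511 L, so [CH3NH3+] = 0.004729/0.04511 = 0.1048 M.
Ka(CH3NH3+) = Kw/Kb = 1.0e-14 / 4.4 x 10^-4 = 2.27e-11.
[H^+] = sqrt(Ka x [CH3NH3+]) = sqrt(2.27e-11 x 0.1048) = 1.54e-6 M.
pH = -log(1.54e-6) = 5.81.

5.81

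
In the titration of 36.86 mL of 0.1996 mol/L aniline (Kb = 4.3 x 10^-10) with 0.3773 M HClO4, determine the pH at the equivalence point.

2.76

n(C6H5NH2) = 0.1996 x 0.03686 = 0.007357 mol; V(HClO4) at equivalence = 0.007357/0.3773 = 0.01950 L.
At equivalence the base is fully converted to C6H5NH3+; total volume = 0.05636 L, so [C6H5NH3+] = 0.007357/0.05636 = 0.1305 M.
Ka(C6H5NH3+) = Kw/Kb = 1.0e-14 / 4.3 x 10^-10 = 2.33e-5.
[H^+] = sqrt(Ka x [C6H5NH3+]) = sqrt(2.33e-5 x 0.1305) = 0.00174 M.
pH = -log(0.00174) = 2.76.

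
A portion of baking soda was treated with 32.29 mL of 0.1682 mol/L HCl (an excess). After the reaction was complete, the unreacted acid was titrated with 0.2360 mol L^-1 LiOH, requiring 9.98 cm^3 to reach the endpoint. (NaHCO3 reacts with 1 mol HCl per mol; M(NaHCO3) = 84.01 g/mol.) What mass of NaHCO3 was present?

Total n(HCl) added = 0.1682 x 0.03229 = 0.005431 mol.
n(LiOH) used = 0.2360 x 0.009980 = 0.002355 mol, which equals the excess n(HCl).
So n(HCl) consumed by the sample = 0.005431 - 0.002355 = 0.003076 mol.
n(NaHCO3) = 0.003076 / 1 = 0.003076 mol.
mass = 0.003076 mol x 84.01 g/mol = 0.258 g.

0.258 g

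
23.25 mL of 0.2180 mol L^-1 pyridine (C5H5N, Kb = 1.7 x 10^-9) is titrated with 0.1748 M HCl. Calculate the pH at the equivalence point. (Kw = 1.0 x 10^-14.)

n(C5H5N) = 0.2180 x 0.02325 = 0.005069 mol; V(HCl) at equivalence = 0.005069/0.1748 = 0.02900 L.
At equivalence the base is fully converted to C5H5NH+; total volume = 0.05225 L, so [C5H5NH+] = 0.005069/0.05225 = 0.09701 M.
Ka(C5H5NH+) = Kw/Kb = 1.0e-14 / 1.7 x 10^-9 = 5.88e-6.
[H^+] = sqrt(Ka x [C5H5NH+]) = sqrt(5.88e-6 x 0.09701) = 0.000755 M.
pH = -log(0.000755) = 3.12.

3.12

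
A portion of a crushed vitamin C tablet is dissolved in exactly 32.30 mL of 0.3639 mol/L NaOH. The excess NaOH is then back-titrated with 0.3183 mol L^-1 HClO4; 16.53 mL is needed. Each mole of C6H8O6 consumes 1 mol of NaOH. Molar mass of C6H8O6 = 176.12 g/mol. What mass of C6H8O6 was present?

1.14 g

Total n(NaOH) added = 0.3639 x 0.03230 = 0.01175 mol.
n(HClO4) used = 0.3183 x 0.01653 = 0.005261 mol, which equals the excess n(NaOH).
So n(NaOH) consumed by the sample = 0.01175 - 0.005261 = 0.006492 mol.
n(C6H8O6) = 0.006492 / 1 = 0.006492 mol.
mass = 0.006492 mol x 176.12 g/mol = 1.14 g.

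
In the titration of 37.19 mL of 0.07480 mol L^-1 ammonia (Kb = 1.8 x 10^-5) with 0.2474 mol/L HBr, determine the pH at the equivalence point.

n(NH3) = 0.07480 x 0.03719 = 0.002782 mol; V(HBr) at equivalence = 0.002782/0.2474 = 0.01124 L.
At equivalence the base is fully converted to NH4+; total volume = 0.04843 L, so [NH4+] = 0.002782/0.04843 = 0.05743 M.
Ka(NH4+) = Kw/Kb = 1.0e-14 / 1.8 x 10^-5 = 5.56e-10.
[H^+] = sqrt(Ka x [NH4+]) = sqrt(5.56e-10 x 0.05743) = 5.65e-6 M.
pH = -log(5.65e-6) = 5.25.

5.25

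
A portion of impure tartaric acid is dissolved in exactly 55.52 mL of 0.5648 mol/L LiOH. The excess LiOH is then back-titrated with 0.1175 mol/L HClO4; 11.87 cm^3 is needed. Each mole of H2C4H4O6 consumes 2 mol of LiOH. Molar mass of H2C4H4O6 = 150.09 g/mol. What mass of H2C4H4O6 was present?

2.25 g

Total n(LiOH) added = 0.5648 x 0.05552 = 0.03136 mol.
n(HClO4) used = 0.1175 x 0.01187 = 0.001395 mol, which equals the excess n(LiOH).
So n(LiOH) consumed by the sample = 0.03136 - 0.001395 = 0.02996 mol.
n(H2C4H4O6) = 0.02996 / 2 = 0.01498 mol.
mass = 0.01498 mol x 150.09 g/mol = 2.25 g.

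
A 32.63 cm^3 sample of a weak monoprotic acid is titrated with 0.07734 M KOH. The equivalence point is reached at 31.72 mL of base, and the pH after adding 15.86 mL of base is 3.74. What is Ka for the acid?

15.86 mL is half of the equivalence volume, so this is the half-equivalence point where [HA] = [A^-].
At half-equivalence pH = pKa, so pKa = 3.74.
Ka = 10^(-3.74) = 1.8 x 10^-4.

1.8 x 10^-4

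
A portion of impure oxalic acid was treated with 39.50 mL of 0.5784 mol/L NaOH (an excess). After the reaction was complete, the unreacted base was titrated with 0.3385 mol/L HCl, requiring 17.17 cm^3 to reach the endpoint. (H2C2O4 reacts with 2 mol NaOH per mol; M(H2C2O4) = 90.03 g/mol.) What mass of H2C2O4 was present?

0.767 g

Total n(NaOH) added = 0.5784 x 0.03950 = 0.02285 mol.
n(HCl) used = 0.3385 x 0.01717 = 0.005812 mol, which equals the excess n(NaOH).
So n(NaOH) consumed by the sample = 0.02285 - 0.005812 = 0.01703 mol.
n(H2C2O4) = 0.01703 / 2 = 0.008517 mol.
mass = 0.008517 mol x 90.03 g/mol = 0.767 g.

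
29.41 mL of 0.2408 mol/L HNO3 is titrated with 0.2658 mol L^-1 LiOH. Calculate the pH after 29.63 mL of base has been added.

n(acid) = 0.2408 x 0.02941 = 0.007082 mol; n(LiOH) added = 0.2658 x 0.02963 = 0.007876 mol.
Base is in excess by 0.007876 - 0.007082 = 0.0007937 mol in a total volume of 0.05904 L.
[OH^-] = 0.0007937/0.05904 = 0.01344 M, so pOH = 1.87 and pH = 14.00 - 1.87 = 12.13.

12.13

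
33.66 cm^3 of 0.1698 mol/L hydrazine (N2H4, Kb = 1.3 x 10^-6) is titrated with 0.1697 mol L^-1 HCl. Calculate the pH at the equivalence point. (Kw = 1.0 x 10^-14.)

4.59

n(N2H4) = 0.1698 x 0.03366 = 0.005715 mol; V(HCl) at equivalence = 0.005715/0.1697 = 0.03368 L.
At equivalence the base is fully converted to N2H5+; total volume = 0.06734 L, so [N2H5+] = 0.005715/0.06734 = 0.08487 M.
Ka(N2H5+) = Kw/Kb = 1.0e-14 / 1.3 x 10^-6 = 7.69e-9.
[H^+] = sqrt(Ka x [N2H5+]) = sqrt(7.69e-9 x 0.08487) = 2.56e-5 M.
pH = -log(2.56e-5) = 4.59.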